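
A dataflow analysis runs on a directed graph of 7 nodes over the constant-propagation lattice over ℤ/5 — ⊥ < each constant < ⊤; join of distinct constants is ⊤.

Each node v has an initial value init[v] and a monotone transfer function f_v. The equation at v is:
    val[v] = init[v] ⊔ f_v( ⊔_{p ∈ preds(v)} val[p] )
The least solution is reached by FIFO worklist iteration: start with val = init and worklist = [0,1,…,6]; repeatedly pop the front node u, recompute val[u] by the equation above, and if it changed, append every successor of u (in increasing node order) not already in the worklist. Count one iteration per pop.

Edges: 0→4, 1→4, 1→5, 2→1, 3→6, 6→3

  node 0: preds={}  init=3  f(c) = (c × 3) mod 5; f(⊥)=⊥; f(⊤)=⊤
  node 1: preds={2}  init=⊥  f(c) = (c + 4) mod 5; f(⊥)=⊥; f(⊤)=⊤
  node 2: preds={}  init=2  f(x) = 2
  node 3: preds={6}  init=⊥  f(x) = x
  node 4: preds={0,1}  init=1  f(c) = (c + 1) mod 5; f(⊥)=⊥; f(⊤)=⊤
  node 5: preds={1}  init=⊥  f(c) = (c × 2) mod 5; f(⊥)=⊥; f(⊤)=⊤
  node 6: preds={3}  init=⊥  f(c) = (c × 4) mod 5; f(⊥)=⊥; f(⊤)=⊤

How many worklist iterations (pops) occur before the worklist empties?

Trace (7 dequeues):
  [1] u=0 | in ⊥ | out 3 | ==
  [2] u=1 | in 2 | out 1 | prev ⊥ | push {}
  [3] u=2 | in ⊥ | out 2 | ==
  [4] u=3 | in ⊥ | out ⊥ | ==
  [5] u=4 | in ⊤ | out ⊤ | prev 1 | push {}
  [6] u=5 | in 1 | out 2 | prev ⊥ | push {}
  [7] u=6 | in ⊥ | out ⊥ | ==

Converged values:
  [0] 3
  [1] 1
  [2] 2
  [3] ⊥
  [4] ⊤
  [5] 2
  [6] ⊥

7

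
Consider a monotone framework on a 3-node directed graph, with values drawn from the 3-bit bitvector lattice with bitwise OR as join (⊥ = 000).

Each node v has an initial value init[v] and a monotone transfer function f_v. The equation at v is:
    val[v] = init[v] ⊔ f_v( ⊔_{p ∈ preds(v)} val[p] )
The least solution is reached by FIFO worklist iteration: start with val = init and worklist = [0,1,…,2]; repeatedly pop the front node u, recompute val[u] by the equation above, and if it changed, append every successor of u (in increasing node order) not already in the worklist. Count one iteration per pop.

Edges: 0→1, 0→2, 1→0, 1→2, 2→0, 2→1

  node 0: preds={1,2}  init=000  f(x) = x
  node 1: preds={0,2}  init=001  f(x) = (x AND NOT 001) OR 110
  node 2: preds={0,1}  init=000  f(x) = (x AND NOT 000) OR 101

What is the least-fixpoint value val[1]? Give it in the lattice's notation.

111

Iteration log — 6 steps:
  step 1. node 0  ⊔preds=001  new=001  old=000  +wl: 
  step 2. node 1  ⊔preds=001  new=111  old=001  +wl: 0
  step 3. node 2  ⊔preds=111  new=111  old=000  +wl: 1
  step 4. node 0  ⊔preds=111  new=111  old=001  +wl: 2
  step 5. node 1  ⊔preds=111  new=111  stable
  step 6. node 2  ⊔preds=111  new=111  stable

Least fixpoint reached:
  node 0: 111
  node 1: 111
  node 2: 111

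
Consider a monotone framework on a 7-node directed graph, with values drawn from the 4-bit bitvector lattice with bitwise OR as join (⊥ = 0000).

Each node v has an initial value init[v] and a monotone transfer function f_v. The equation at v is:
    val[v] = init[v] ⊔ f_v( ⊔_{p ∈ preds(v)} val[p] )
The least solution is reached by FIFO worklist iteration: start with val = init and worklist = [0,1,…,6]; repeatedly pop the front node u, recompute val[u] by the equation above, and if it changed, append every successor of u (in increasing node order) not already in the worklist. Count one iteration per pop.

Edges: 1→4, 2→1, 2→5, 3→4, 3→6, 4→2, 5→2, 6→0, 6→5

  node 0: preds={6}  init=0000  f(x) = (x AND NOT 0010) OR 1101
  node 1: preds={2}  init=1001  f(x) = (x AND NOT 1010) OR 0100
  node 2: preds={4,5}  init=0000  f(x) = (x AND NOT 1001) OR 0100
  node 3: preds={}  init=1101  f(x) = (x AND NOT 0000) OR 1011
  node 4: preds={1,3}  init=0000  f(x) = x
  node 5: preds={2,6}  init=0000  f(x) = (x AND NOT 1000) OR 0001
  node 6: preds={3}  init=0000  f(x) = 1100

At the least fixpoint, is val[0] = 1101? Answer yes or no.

Worklist (13 pops):
  #1 pop 0: in=0000 → 1101 (was 0000); enqueue []
  #2 pop 1: in=0000 → 1101 (was 1001); enqueue []
  #3 pop 2: in=0000 → 0100 (was 0000); enqueue [1]
  #4 pop 3: in=0000 → 1111 (was 1101); enqueue []
  #5 pop 4: in=1111 → 1111 (was 0000); enqueue [2]
  #6 pop 5: in=0100 → 0101 (was 0000); enqueue []
  #7 pop 6: in=1111 → 1100 (was 0000); enqueue [0,5]
  #8 pop 1: in=0100 → 1101 (no change)
  #9 pop 2: in=1111 → 0110 (was 0100); enqueue [1]
  #10 pop 0: in=1100 → 1101 (no change)
  #11 pop 5: in=1110 → 0111 (was 0101); enqueue [2]
  #12 pop 1: in=0110 → 1101 (no change)
  #13 pop 2: in=1111 → 0110 (no change)

Fixpoint:
  val[0] = 1101
  val[1] = 1101
  val[2] = 0110
  val[3] = 1111
  val[4] = 1111
  val[5] = 0111
  val[6] = 1100

yes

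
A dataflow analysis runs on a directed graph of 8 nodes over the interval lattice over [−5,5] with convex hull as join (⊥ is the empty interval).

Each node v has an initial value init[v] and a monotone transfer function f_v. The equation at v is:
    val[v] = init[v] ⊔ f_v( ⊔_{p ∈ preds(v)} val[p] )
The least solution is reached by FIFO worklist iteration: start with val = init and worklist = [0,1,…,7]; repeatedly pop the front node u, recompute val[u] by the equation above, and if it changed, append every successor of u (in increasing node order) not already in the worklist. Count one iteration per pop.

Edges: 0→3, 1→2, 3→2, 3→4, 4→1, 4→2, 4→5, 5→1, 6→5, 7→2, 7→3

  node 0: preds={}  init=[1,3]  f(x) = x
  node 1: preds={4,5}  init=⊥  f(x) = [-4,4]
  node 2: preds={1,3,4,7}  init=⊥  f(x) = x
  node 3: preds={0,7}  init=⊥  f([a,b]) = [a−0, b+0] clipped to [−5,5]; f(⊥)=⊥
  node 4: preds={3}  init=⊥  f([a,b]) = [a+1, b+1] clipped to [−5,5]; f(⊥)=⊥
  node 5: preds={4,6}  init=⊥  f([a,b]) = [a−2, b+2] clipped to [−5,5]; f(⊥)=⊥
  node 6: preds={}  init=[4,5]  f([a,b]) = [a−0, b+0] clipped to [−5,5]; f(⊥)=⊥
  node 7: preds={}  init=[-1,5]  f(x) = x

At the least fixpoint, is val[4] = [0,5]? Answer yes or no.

Iteration log — 10 steps:
  step 1. node 0  ⊔preds=⊥  new=[1,3]  stable
  step 2. node 1  ⊔preds=⊥  new=[-4,4]  old=⊥  +wl: 
  step 3. node 2  ⊔preds=[-4,5]  new=[-4,5]  old=⊥  +wl: 
  step 4. node 3  ⊔preds=[-1,5]  new=[-1,5]  old=⊥  +wl: 2
  step 5. node 4  ⊔preds=[-1,5]  new=[0,5]  old=⊥  +wl: 1
  step 6. node 5  ⊔preds=[0,5]  new=[-2,5]  old=⊥  +wl: 
  step 7. node 6  ⊔preds=⊥  new=[4,5]  stable
  step 8. node 7  ⊔preds=⊥  new=[-1,5]  stable
  step 9. node 2  ⊔preds=[-4,5]  new=[-4,5]  stable
  step 10. node 1  ⊔preds=[-2,5]  new=[-4,4]  stable

Least fixpoint reached:
  node 0: [1,3]
  node 1: [-4,4]
  node 2: [-4,5]
  node 3: [-1,5]
  node 4: [0,5]
  node 5: [-2,5]
  node 6: [4,5]
  node 7: [-1,5]

yes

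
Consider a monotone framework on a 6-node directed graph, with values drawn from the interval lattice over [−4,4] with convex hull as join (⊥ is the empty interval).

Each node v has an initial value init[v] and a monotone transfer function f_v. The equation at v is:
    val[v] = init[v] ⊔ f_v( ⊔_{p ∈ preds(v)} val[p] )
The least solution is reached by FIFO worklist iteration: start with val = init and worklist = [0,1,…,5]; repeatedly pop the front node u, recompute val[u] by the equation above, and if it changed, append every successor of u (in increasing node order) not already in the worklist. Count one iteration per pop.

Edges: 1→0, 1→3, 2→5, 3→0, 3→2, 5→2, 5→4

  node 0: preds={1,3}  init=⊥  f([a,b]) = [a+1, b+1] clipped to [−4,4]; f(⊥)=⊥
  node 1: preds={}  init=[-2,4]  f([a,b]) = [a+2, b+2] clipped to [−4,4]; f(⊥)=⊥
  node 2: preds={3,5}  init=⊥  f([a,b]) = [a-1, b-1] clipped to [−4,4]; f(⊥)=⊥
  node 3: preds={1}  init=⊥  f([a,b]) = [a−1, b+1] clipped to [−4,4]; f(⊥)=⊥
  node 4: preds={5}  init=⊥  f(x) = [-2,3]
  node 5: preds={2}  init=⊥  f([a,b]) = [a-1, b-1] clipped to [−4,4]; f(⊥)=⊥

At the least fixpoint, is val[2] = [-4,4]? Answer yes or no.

Iteration log — 11 steps:
  step 1. node 0  ⊔preds=[-2,4]  new=[-1,4]  old=⊥  +wl: 
  step 2. node 1  ⊔preds=⊥  new=[-2,4]  stable
  step 3. node 2  ⊔preds=⊥  new=⊥  stable
  step 4. node 3  ⊔preds=[-2,4]  new=[-3,4]  old=⊥  +wl: 0,2
  step 5. node 4  ⊔preds=⊥  new=[-2,3]  old=⊥  +wl: 
  step 6. node 5  ⊔preds=⊥  new=⊥  stable
  step 7. node 0  ⊔preds=[-3,4]  new=[-2,4]  old=[-1,4]  +wl: 
  step 8. node 2  ⊔preds=[-3,4]  new=[-4,3]  old=⊥  +wl: 5
  step 9. node 5  ⊔preds=[-4,3]  new=[-4,2]  old=⊥  +wl: 2,4
  step 10. node 2  ⊔preds=[-4,4]  new=[-4,3]  stable
  step 11. node 4  ⊔preds=[-4,2]  new=[-2,3]  stable

Least fixpoint reached:
  node 0: [-2,4]
  node 1: [-2,4]
  node 2: [-4,3]
  node 3: [-3,4]
  node 4: [-2,3]
  node 5: [-4,2]

no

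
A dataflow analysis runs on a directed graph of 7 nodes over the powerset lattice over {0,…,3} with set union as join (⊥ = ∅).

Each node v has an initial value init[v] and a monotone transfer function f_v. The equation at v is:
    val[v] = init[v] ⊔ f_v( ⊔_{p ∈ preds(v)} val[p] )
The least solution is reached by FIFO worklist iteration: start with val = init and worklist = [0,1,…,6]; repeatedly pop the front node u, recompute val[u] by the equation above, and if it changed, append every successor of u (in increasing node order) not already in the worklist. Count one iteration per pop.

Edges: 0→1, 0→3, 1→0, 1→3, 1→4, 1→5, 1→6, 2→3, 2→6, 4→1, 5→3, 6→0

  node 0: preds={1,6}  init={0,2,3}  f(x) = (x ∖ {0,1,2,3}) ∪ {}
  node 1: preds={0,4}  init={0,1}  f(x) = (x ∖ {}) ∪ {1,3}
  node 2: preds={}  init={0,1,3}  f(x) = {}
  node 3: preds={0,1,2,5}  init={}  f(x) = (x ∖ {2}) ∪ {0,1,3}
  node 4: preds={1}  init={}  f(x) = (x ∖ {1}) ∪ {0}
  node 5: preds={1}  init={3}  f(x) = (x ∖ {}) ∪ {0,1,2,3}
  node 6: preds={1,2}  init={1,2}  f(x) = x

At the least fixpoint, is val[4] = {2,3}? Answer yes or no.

Worklist (10 pops):
  #1 pop 0: in={0,1,2} → {0,2,3} (no change)
  #2 pop 1: in={0,2,3} → {0,1,2,3} (was {0,1}); enqueue [0]
  #3 pop 2: in={} → {0,1,3} (no change)
  #4 pop 3: in={0,1,2,3} → {0,1,3} (was {}); enqueue []
  #5 pop 4: in={0,1,2,3} → {0,2,3} (was {}); enqueue [1]
  #6 pop 5: in={0,1,2,3} → {0,1,2,3} (was {3}); enqueue [3]
  #7 pop 6: in={0,1,2,3} → {0,1,2,3} (was {1,2}); enqueue []
  #8 pop 0: in={0,1,2,3} → {0,2,3} (no change)
  #9 pop 1: in={0,2,3} → {0,1,2,3} (no change)
  #10 pop 3: in={0,1,2,3} → {0,1,3} (no change)

Fixpoint:
  val[0] = {0,2,3}
  val[1] = {0,1,2,3}
  val[2] = {0,1,3}
  val[3] = {0,1,3}
  val[4] = {0,2,3}
  val[5] = {0,1,2,3}
  val[6] = {0,1,2,3}

no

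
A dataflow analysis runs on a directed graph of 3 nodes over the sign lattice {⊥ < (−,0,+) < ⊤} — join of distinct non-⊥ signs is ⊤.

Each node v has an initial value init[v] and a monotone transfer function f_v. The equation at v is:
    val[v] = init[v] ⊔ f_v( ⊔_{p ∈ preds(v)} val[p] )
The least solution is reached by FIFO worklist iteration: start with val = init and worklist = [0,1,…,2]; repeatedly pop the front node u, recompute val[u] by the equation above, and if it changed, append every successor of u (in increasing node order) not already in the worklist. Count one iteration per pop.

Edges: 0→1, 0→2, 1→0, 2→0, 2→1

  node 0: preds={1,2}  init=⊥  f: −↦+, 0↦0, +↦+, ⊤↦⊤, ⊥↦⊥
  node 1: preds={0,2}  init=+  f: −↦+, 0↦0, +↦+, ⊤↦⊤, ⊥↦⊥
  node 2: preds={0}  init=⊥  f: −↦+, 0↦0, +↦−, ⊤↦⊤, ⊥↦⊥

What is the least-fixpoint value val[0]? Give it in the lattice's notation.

⊤

Iteration log — 8 steps:
  step 1. node 0  ⊔preds=+  new=+  old=⊥  +wl: 
  step 2. node 1  ⊔preds=+  new=+  stable
  step 3. node 2  ⊔preds=+  new=−  old=⊥  +wl: 0,1
  step 4. node 0  ⊔preds=⊤  new=⊤  old=+  +wl: 2
  step 5. node 1  ⊔preds=⊤  new=⊤  old=+  +wl: 0
  step 6. node 2  ⊔preds=⊤  new=⊤  old=−  +wl: 1
  step 7. node 0  ⊔preds=⊤  new=⊤  stable
  step 8. node 1  ⊔preds=⊤  new=⊤  stable

Least fixpoint reached:
  node 0: ⊤
  node 1: ⊤
  node 2: ⊤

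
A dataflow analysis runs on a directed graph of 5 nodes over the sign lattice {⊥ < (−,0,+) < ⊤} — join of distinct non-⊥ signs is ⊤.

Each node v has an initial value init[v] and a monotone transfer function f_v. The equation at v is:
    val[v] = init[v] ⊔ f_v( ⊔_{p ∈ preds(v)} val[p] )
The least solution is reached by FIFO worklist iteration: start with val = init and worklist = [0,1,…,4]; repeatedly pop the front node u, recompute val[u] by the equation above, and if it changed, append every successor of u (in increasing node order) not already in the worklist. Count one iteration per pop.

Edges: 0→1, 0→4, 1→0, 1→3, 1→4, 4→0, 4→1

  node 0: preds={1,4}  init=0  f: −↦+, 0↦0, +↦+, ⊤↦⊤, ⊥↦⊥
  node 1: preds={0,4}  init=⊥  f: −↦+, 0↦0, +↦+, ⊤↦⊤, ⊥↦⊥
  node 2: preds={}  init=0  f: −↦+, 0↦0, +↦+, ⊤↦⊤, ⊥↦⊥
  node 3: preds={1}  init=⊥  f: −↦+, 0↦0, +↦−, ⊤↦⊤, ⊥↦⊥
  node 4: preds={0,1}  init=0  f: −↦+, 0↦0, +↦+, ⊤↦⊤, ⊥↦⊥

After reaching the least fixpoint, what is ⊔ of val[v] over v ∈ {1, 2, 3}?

0

Iteration log — 6 steps:
  step 1. node 0  ⊔preds=0  new=0  stable
  step 2. node 1  ⊔preds=0  new=0  old=⊥  +wl: 0
  step 3. node 2  ⊔preds=⊥  new=0  stable
  step 4. node 3  ⊔preds=0  new=0  old=⊥  +wl: 
  step 5. node 4  ⊔preds=0  new=0  stable
  step 6. node 0  ⊔preds=0  new=0  stable

Least fixpoint reached:
  node 0: 0
  node 1: 0
  node 2: 0
  node 3: 0
  node 4: 0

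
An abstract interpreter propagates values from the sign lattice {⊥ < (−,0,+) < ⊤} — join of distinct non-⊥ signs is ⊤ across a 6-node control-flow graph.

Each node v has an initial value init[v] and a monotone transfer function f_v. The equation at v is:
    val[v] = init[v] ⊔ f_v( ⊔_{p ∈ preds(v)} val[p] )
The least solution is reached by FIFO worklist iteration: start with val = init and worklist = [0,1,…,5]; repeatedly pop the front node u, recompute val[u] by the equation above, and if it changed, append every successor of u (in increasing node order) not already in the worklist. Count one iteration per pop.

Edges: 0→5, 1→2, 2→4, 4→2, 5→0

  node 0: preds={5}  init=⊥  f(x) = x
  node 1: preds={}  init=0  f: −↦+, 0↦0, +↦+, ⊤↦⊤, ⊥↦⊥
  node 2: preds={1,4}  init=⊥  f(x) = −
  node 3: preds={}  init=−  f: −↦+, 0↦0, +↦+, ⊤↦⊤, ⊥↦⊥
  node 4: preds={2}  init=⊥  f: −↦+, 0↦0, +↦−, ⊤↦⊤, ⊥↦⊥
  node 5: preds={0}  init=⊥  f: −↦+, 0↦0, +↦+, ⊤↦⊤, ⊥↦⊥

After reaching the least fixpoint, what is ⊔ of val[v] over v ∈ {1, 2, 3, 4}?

⊤

Worklist (7 pops):
  #1 pop 0: in=⊥ → ⊥ (no change)
  #2 pop 1: in=⊥ → 0 (no change)
  #3 pop 2: in=0 → − (was ⊥); enqueue []
  #4 pop 3: in=⊥ → − (no change)
  #5 pop 4: in=− → + (was ⊥); enqueue [2]
  #6 pop 5: in=⊥ → ⊥ (no change)
  #7 pop 2: in=⊤ → − (no change)

Fixpoint:
  val[0] = ⊥
  val[1] = 0
  val[2] = −
  val[3] = −
  val[4] = +
  val[5] = ⊥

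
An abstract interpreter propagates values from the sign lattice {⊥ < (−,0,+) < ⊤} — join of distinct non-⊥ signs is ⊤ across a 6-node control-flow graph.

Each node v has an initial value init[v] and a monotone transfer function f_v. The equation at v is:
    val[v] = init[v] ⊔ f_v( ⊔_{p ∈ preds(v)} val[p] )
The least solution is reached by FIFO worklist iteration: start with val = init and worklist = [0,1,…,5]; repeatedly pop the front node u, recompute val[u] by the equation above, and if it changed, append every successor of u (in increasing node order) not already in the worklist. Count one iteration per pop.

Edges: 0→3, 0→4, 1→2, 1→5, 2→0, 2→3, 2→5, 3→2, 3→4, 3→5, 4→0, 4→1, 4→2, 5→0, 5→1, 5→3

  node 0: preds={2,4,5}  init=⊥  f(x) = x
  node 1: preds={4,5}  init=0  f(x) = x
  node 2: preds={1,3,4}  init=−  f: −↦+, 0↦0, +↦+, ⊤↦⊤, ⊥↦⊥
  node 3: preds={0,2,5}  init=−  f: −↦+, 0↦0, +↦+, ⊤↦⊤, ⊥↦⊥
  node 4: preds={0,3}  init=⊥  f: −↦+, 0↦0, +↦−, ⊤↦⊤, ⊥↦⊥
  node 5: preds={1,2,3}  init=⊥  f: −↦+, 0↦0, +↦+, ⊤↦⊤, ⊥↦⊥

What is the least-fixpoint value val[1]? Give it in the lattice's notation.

Worklist (13 pops):
  #1 pop 0: in=− → − (was ⊥); enqueue []
  #2 pop 1: in=⊥ → 0 (no change)
  #3 pop 2: in=⊤ → ⊤ (was −); enqueue [0]
  #4 pop 3: in=⊤ → ⊤ (was −); enqueue [2]
  #5 pop 4: in=⊤ → ⊤ (was ⊥); enqueue [1]
  #6 pop 5: in=⊤ → ⊤ (was ⊥); enqueue [3]
  #7 pop 0: in=⊤ → ⊤ (was −); enqueue [4]
  #8 pop 2: in=⊤ → ⊤ (no change)
  #9 pop 1: in=⊤ → ⊤ (was 0); enqueue [2,5]
  #10 pop 3: in=⊤ → ⊤ (no change)
  #11 pop 4: in=⊤ → ⊤ (no change)
  #12 pop 2: in=⊤ → ⊤ (no change)
  #13 pop 5: in=⊤ → ⊤ (no change)

Fixpoint:
  val[0] = ⊤
  val[1] = ⊤
  val[2] = ⊤
  val[3] = ⊤
  val[4] = ⊤
  val[5] = ⊤

⊤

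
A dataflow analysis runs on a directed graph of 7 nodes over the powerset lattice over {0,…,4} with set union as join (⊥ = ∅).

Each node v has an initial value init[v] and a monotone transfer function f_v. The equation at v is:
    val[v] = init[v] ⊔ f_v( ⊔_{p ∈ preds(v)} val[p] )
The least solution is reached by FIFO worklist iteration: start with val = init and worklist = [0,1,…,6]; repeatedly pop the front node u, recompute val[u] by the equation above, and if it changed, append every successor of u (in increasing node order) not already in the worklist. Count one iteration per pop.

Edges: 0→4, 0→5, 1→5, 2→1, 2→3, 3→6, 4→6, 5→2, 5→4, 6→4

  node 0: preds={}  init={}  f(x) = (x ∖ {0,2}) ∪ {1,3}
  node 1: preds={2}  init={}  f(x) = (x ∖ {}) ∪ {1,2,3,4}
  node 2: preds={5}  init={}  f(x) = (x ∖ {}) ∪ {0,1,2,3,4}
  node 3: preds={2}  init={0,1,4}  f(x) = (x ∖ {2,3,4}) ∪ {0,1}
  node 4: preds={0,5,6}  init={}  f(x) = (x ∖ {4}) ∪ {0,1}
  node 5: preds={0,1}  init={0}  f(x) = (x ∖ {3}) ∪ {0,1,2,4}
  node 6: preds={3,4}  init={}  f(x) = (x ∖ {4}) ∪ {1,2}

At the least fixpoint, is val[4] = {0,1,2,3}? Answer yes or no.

Worklist (12 pops):
  #1 pop 0: in={} → {1,3} (was {}); enqueue []
  #2 pop 1: in={} → {1,2,3,4} (was {}); enqueue []
  #3 pop 2: in={0} → {0,1,2,3,4} (was {}); enqueue [1]
  #4 pop 3: in={0,1,2,3,4} → {0,1,4} (no change)
  #5 pop 4: in={0,1,3} → {0,1,3} (was {}); enqueue []
  #6 pop 5: in={1,2,3,4} → {0,1,2,4} (was {0}); enqueue [2,4]
  #7 pop 6: in={0,1,3,4} → {0,1,2,3} (was {}); enqueue []
  #8 pop 1: in={0,1,2,3,4} → {0,1,2,3,4} (was {1,2,3,4}); enqueue [5]
  #9 pop 2: in={0,1,2,4} → {0,1,2,3,4} (no change)
  #10 pop 4: in={0,1,2,3,4} → {0,1,2,3} (was {0,1,3}); enqueue [6]
  #11 pop 5: in={0,1,2,3,4} → {0,1,2,4} (no change)
  #12 pop 6: in={0,1,2,3,4} → {0,1,2,3} (no change)

Fixpoint:
  val[0] = {1,3}
  val[1] = {0,1,2,3,4}
  val[2] = {0,1,2,3,4}
  val[3] = {0,1,4}
  val[4] = {0,1,2,3}
  val[5] = {0,1,2,4}
  val[6] = {0,1,2,3}

yes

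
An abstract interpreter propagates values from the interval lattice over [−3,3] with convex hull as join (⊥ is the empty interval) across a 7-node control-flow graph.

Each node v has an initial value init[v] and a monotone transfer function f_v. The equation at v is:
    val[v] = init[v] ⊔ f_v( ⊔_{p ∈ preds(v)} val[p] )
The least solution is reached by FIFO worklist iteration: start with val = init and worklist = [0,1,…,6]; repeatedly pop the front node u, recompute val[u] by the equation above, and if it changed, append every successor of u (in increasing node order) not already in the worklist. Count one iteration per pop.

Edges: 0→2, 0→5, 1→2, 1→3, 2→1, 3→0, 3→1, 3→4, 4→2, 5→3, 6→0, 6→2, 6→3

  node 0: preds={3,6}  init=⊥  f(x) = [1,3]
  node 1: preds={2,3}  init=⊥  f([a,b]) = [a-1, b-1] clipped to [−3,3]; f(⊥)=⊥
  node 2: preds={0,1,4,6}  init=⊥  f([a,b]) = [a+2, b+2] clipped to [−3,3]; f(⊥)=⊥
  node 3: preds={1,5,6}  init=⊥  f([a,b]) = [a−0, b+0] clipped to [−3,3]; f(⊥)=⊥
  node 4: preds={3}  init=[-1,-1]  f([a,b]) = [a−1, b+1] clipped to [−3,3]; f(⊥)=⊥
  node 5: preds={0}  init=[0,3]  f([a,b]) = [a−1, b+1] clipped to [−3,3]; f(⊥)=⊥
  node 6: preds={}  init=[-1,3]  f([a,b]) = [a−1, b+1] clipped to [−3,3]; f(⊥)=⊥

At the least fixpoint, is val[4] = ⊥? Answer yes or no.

no

Iteration log — 19 steps:
  step 1. node 0  ⊔preds=[-1,3]  new=[1,3]  old=⊥  +wl: 
  step 2. node 1  ⊔preds=⊥  new=⊥  stable
  step 3. node 2  ⊔preds=[-1,3]  new=[1,3]  old=⊥  +wl: 1
  step 4. node 3  ⊔preds=[-1,3]  new=[-1,3]  old=⊥  +wl: 0
  step 5. node 4  ⊔preds=[-1,3]  new=[-2,3]  old=[-1,-1]  +wl: 2
  step 6. node 5  ⊔preds=[1,3]  new=[0,3]  stable
  step 7. node 6  ⊔preds=⊥  new=[-1,3]  stable
  step 8. node 1  ⊔preds=[-1,3]  new=[-2,2]  old=⊥  +wl: 3
  step 9. node 0  ⊔preds=[-1,3]  new=[1,3]  stable
  step 10. node 2  ⊔preds=[-2,3]  new=[0,3]  old=[1,3]  +wl: 1
  step 11. node 3  ⊔preds=[-2,3]  new=[-2,3]  old=[-1,3]  +wl: 0,4
  step 12. node 1  ⊔preds=[-2,3]  new=[-3,2]  old=[-2,2]  +wl: 2,3
  step 13. node 0  ⊔preds=[-2,3]  new=[1,3]  stable
  step 14. node 4  ⊔preds=[-2,3]  new=[-3,3]  old=[-2,3]  +wl: 
  step 15. node 2  ⊔preds=[-3,3]  new=[-1,3]  old=[0,3]  +wl: 1
  step 16. node 3  ⊔preds=[-3,3]  new=[-3,3]  old=[-2,3]  +wl: 0,4
  step 17. node 1  ⊔preds=[-3,3]  new=[-3,2]  stable
  step 18. node 0  ⊔preds=[-3,3]  new=[1,3]  stable
  step 19. node 4  ⊔preds=[-3,3]  new=[-3,3]  stable

Least fixpoint reached:
  node 0: [1,3]
  node 1: [-3,2]
  node 2: [-1,3]
  node 3: [-3,3]
  node 4: [-3,3]
  node 5: [0,3]
  node 6: [-1,3]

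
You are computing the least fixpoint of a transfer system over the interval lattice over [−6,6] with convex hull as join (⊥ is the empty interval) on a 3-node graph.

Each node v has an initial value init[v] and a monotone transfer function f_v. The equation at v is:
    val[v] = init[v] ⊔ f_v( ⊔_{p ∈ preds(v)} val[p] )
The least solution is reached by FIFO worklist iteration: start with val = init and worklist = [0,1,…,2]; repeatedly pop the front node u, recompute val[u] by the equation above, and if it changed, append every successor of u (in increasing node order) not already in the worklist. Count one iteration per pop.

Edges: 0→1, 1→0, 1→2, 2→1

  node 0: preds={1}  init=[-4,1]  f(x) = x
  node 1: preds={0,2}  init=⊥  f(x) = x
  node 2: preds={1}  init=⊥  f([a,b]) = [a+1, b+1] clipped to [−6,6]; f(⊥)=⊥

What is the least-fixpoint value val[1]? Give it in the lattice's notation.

[-4,6]

Trace (20 dequeues):
  [1] u=0 | in ⊥ | out [-4,1] | ==
  [2] u=1 | in [-4,1] | out [-4,1] | prev ⊥ | push {0}
  [3] u=2 | in [-4,1] | out [-3,2] | prev ⊥ | push {1}
  [4] u=0 | in [-4,1] | out [-4,1] | ==
  [5] u=1 | in [-4,2] | out [-4,2] | prev [-4,1] | push {0,2}
  [6] u=0 | in [-4,2] | out [-4,2] | prev [-4,1] | push {1}
  [7] u=2 | in [-4,2] | out [-3,3] | prev [-3,2] | push {}
  [8] u=1 | in [-4,3] | out [-4,3] | prev [-4,2] | push {0,2}
  [9] u=0 | in [-4,3] | out [-4,3] | prev [-4,2] | push {1}
  [10] u=2 | in [-4,3] | out [-3,4] | prev [-3,3] | push {}
  [11] u=1 | in [-4,4] | out [-4,4] | prev [-4,3] | push {0,2}
  [12] u=0 | in [-4,4] | out [-4,4] | prev [-4,3] | push {1}
  [13] u=2 | in [-4,4] | out [-3,5] | prev [-3,4] | push {}
  [14] u=1 | in [-4,5] | out [-4,5] | prev [-4,4] | push {0,2}
  [15] u=0 | in [-4,5] | out [-4,5] | prev [-4,4] | push {1}
  [16] u=2 | in [-4,5] | out [-3,6] | prev [-3,5] | push {}
  [17] u=1 | in [-4,6] | out [-4,6] | prev [-4,5] | push {0,2}
  [18] u=0 | in [-4,6] | out [-4,6] | prev [-4,5] | push {1}
  [19] u=2 | in [-4,6] | out [-3,6] | ==
  [20] u=1 | in [-4,6] | out [-4,6] | ==

Converged values:
  [0] [-4,6]
  [1] [-4,6]
  [2] [-3,6]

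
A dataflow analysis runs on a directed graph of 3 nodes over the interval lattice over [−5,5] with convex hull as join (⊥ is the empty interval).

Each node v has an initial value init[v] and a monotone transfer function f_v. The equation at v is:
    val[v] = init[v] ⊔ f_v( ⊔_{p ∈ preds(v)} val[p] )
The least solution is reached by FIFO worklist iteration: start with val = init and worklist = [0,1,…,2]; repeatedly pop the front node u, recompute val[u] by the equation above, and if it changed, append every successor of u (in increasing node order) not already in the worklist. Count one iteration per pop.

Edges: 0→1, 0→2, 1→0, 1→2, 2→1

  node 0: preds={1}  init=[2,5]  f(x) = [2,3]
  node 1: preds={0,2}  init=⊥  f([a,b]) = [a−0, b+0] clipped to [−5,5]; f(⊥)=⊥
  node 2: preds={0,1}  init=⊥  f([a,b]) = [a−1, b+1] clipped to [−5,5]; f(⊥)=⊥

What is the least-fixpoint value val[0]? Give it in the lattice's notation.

[2,5]

Iteration log — 25 steps:
  step 1. node 0  ⊔preds=⊥  new=[2,5]  stable
  step 2. node 1  ⊔preds=[2,5]  new=[2,5]  old=⊥  +wl: 0
  step 3. node 2  ⊔preds=[2,5]  new=[1,5]  old=⊥  +wl: 1
  step 4. node 0  ⊔preds=[2,5]  new=[2,5]  stable
  step 5. node 1  ⊔preds=[1,5]  new=[1,5]  old=[2,5]  +wl: 0,2
  step 6. node 0  ⊔preds=[1,5]  new=[2,5]  stable
  step 7. node 2  ⊔preds=[1,5]  new=[0,5]  old=[1,5]  +wl: 1
  step 8. node 1  ⊔preds=[0,5]  new=[0,5]  old=[1,5]  +wl: 0,2
  step 9. node 0  ⊔preds=[0,5]  new=[2,5]  stable
  step 10. node 2  ⊔preds=[0,5]  new=[-1,5]  old=[0,5]  +wl: 1
  step 11. node 1  ⊔preds=[-1,5]  new=[-1,5]  old=[0,5]  +wl: 0,2
  step 12. node 0  ⊔preds=[-1,5]  new=[2,5]  stable
  step 13. node 2  ⊔preds=[-1,5]  new=[-2,5]  old=[-1,5]  +wl: 1
  step 14. node 1  ⊔preds=[-2,5]  new=[-2,5]  old=[-1,5]  +wl: 0,2
  step 15. node 0  ⊔preds=[-2,5]  new=[2,5]  stable
  step 16. node 2  ⊔preds=[-2,5]  new=[-3,5]  old=[-2,5]  +wl: 1
  step 17. node 1  ⊔preds=[-3,5]  new=[-3,5]  old=[-2,5]  +wl: 0,2
  step 18. node 0  ⊔preds=[-3,5]  new=[2,5]  stable
  step 19. node 2  ⊔preds=[-3,5]  new=[-4,5]  old=[-3,5]  +wl: 1
  step 20. node 1  ⊔preds=[-4,5]  new=[-4,5]  old=[-3,5]  +wl: 0,2
  step 21. node 0  ⊔preds=[-4,5]  new=[2,5]  stable
  step 22. node 2  ⊔preds=[-4,5]  new=[-5,5]  old=[-4,5]  +wl: 1
  step 23. node 1  ⊔preds=[-5,5]  new=[-5,5]  old=[-4,5]  +wl: 0,2
  step 24. node 0  ⊔preds=[-5,5]  new=[2,5]  stable
  step 25. node 2  ⊔preds=[-5,5]  new=[-5,5]  stable

Least fixpoint reached:
  node 0: [2,5]
  node 1: [-5,5]
  node 2: [-5,5]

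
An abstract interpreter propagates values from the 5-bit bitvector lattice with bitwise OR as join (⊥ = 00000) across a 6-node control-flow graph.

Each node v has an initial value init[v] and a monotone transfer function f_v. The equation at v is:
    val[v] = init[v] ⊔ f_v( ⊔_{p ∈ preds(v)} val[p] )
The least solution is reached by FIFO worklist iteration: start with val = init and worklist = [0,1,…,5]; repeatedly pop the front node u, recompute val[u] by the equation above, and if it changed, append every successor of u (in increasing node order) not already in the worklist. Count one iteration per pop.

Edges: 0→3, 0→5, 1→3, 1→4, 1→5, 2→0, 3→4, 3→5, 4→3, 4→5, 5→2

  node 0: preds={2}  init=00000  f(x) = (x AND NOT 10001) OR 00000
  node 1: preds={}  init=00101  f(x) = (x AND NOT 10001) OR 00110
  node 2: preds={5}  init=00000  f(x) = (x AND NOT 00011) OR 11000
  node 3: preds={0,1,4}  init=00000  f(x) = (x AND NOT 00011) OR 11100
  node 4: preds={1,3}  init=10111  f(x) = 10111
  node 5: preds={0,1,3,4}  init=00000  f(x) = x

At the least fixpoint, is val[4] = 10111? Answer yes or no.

Iteration log — 13 steps:
  step 1. node 0  ⊔preds=00000  new=00000  stable
  step 2. node 1  ⊔preds=00000  new=00111  old=00101  +wl: 
  step 3. node 2  ⊔preds=00000  new=11000  old=00000  +wl: 0
  step 4. node 3  ⊔preds=10111  new=11100  old=00000  +wl: 
  step 5. node 4  ⊔preds=11111  new=10111  stable
  step 6. node 5  ⊔preds=11111  new=11111  old=00000  +wl: 2
  step 7. node 0  ⊔preds=11000  new=01000  old=00000  +wl: 3,5
  step 8. node 2  ⊔preds=11111  new=11100  old=11000  +wl: 0
  step 9. node 3  ⊔preds=11111  new=11100  stable
  step 10. node 5  ⊔preds=11111  new=11111  stable
  step 11. node 0  ⊔preds=11100  new=01100  old=01000  +wl: 3,5
  step 12. node 3  ⊔preds=11111  new=11100  stable
  step 13. node 5  ⊔preds=11111  new=11111  stable

Least fixpoint reached:
  node 0: 01100
  node 1: 00111
  node 2: 11100
  node 3: 11100
  node 4: 10111
  node 5: 11111

yes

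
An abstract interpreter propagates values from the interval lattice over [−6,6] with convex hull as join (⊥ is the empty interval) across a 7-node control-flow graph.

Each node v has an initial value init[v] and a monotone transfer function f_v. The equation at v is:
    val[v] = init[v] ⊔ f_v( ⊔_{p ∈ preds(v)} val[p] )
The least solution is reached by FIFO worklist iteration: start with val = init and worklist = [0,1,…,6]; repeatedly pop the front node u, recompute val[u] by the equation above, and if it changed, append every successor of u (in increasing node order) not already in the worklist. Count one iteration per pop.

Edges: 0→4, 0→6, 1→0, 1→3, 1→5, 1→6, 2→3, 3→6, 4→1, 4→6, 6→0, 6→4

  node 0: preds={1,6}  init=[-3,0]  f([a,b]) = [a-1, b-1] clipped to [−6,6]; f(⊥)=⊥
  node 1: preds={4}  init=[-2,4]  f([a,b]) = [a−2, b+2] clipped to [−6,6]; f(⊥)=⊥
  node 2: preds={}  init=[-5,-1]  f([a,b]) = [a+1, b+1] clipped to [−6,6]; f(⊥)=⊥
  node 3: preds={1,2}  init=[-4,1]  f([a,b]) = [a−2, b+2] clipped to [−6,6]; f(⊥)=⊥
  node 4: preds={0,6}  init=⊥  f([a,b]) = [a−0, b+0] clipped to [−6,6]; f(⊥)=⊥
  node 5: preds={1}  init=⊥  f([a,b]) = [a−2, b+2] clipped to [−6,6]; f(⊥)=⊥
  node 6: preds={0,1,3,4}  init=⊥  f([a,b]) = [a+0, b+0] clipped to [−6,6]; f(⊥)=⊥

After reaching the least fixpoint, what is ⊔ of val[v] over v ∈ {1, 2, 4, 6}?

[-6,6]

Worklist (18 pops):
  #1 pop 0: in=[-2,4] → [-3,3] (was [-3,0]); enqueue []
  #2 pop 1: in=⊥ → [-2,4] (no change)
  #3 pop 2: in=⊥ → [-5,-1] (no change)
  #4 pop 3: in=[-5,4] → [-6,6] (was [-4,1]); enqueue []
  #5 pop 4: in=[-3,3] → [-3,3] (was ⊥); enqueue [1]
  #6 pop 5: in=[-2,4] → [-4,6] (was ⊥); enqueue []
  #7 pop 6: in=[-6,6] → [-6,6] (was ⊥); enqueue [0,4]
  #8 pop 1: in=[-3,3] → [-5,5] (was [-2,4]); enqueue [3,5,6]
  #9 pop 0: in=[-6,6] → [-6,5] (was [-3,3]); enqueue []
  #10 pop 4: in=[-6,6] → [-6,6] (was [-3,3]); enqueue [1]
  #11 pop 3: in=[-5,5] → [-6,6] (no change)
  #12 pop 5: in=[-5,5] → [-6,6] (was [-4,6]); enqueue []
  #13 pop 6: in=[-6,6] → [-6,6] (no change)
  #14 pop 1: in=[-6,6] → [-6,6] (was [-5,5]); enqueue [0,3,5,6]
  #15 pop 0: in=[-6,6] → [-6,5] (no change)
  #16 pop 3: in=[-6,6] → [-6,6] (no change)
  #17 pop 5: in=[-6,6] → [-6,6] (no change)
  #18 pop 6: in=[-6,6] → [-6,6] (no change)

Fixpoint:
  val[0] = [-6,5]
  val[1] = [-6,6]
  val[2] = [-5,-1]
  val[3] = [-6,6]
  val[4] = [-6,6]
  val[5] = [-6,6]
  val[6] = [-6,6]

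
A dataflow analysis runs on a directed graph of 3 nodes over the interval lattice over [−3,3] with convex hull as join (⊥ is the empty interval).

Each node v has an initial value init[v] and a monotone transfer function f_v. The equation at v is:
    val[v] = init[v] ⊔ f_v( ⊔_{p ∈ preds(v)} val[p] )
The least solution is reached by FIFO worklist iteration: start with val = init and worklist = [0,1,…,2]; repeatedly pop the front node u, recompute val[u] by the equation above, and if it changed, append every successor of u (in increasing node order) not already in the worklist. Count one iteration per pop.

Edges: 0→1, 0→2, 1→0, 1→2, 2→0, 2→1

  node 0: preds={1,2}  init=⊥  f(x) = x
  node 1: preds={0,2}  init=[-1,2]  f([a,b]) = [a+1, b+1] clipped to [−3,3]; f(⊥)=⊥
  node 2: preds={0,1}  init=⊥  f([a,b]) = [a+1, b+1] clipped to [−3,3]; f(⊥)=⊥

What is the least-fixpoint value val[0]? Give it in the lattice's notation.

Iteration log — 6 steps:
  step 1. node 0  ⊔preds=[-1,2]  new=[-1,2]  old=⊥  +wl: 
  step 2. node 1  ⊔preds=[-1,2]  new=[-1,3]  old=[-1,2]  +wl: 0
  step 3. node 2  ⊔preds=[-1,3]  new=[0,3]  old=⊥  +wl: 1
  step 4. node 0  ⊔preds=[-1,3]  new=[-1,3]  old=[-1,2]  +wl: 2
  step 5. node 1  ⊔preds=[-1,3]  new=[-1,3]  stable
  step 6. node 2  ⊔preds=[-1,3]  new=[0,3]  stable

Least fixpoint reached:
  node 0: [-1,3]
  node 1: [-1,3]
  node 2: [0,3]

[-1,3]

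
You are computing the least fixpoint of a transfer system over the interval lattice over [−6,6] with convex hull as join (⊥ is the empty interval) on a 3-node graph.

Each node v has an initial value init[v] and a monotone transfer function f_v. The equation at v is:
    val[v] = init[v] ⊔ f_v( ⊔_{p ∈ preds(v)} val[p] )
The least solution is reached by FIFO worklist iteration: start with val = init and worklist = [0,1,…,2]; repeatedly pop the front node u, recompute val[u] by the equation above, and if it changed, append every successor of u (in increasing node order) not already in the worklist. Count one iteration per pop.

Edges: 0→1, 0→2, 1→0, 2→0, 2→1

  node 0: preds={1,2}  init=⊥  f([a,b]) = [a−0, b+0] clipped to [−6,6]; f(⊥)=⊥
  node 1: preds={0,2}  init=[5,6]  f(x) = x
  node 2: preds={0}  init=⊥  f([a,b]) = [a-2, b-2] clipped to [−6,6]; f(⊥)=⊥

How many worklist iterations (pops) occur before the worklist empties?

Trace (22 dequeues):
  [1] u=0 | in [5,6] | out [5,6] | prev ⊥ | push {}
  [2] u=1 | in [5,6] | out [5,6] | ==
  [3] u=2 | in [5,6] | out [3,4] | prev ⊥ | push {0,1}
  [4] u=0 | in [3,6] | out [3,6] | prev [5,6] | push {2}
  [5] u=1 | in [3,6] | out [3,6] | prev [5,6] | push {0}
  [6] u=2 | in [3,6] | out [1,4] | prev [3,4] | push {1}
  [7] u=0 | in [1,6] | out [1,6] | prev [3,6] | push {2}
  [8] u=1 | in [1,6] | out [1,6] | prev [3,6] | push {0}
  [9] u=2 | in [1,6] | out [-1,4] | prev [1,4] | push {1}
  [10] u=0 | in [-1,6] | out [-1,6] | prev [1,6] | push {2}
  [11] u=1 | in [-1,6] | out [-1,6] | prev [1,6] | push {0}
  [12] u=2 | in [-1,6] | out [-3,4] | prev [-1,4] | push {1}
  [13] u=0 | in [-3,6] | out [-3,6] | prev [-1,6] | push {2}
  [14] u=1 | in [-3,6] | out [-3,6] | prev [-1,6] | push {0}
  [15] u=2 | in [-3,6] | out [-5,4] | prev [-3,4] | push {1}
  [16] u=0 | in [-5,6] | out [-5,6] | prev [-3,6] | push {2}
  [17] u=1 | in [-5,6] | out [-5,6] | prev [-3,6] | push {0}
  [18] u=2 | in [-5,6] | out [-6,4] | prev [-5,4] | push {1}
  [19] u=0 | in [-6,6] | out [-6,6] | prev [-5,6] | push {2}
  [20] u=1 | in [-6,6] | out [-6,6] | prev [-5,6] | push {0}
  [21] u=2 | in [-6,6] | out [-6,4] | ==
  [22] u=0 | in [-6,6] | out [-6,6] | ==

Converged values:
  [0] [-6,6]
  [1] [-6,6]
  [2] [-6,4]

22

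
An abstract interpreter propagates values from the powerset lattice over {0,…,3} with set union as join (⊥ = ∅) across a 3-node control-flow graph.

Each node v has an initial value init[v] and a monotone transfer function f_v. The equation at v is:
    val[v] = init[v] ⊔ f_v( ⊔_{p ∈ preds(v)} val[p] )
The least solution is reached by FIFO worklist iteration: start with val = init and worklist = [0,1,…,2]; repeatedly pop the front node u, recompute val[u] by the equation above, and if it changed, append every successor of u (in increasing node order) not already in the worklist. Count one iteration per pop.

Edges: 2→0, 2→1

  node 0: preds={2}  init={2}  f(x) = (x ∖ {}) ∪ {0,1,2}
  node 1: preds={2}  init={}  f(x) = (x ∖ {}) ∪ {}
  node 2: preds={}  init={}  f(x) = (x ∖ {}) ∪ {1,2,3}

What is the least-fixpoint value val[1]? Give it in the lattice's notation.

{1,2,3}

Iteration log — 5 steps:
  step 1. node 0  ⊔preds={}  new={0,1,2}  old={2}  +wl: 
  step 2. node 1  ⊔preds={}  new={}  stable
  step 3. node 2  ⊔preds={}  new={1,2,3}  old={}  +wl: 0,1
  step 4. node 0  ⊔preds={1,2,3}  new={0,1,2,3}  old={0,1,2}  +wl: 
  step 5. node 1  ⊔preds={1,2,3}  new={1,2,3}  old={}  +wl: 

Least fixpoint reached:
  node 0: {0,1,2,3}
  node 1: {1,2,3}
  node 2: {1,2,3}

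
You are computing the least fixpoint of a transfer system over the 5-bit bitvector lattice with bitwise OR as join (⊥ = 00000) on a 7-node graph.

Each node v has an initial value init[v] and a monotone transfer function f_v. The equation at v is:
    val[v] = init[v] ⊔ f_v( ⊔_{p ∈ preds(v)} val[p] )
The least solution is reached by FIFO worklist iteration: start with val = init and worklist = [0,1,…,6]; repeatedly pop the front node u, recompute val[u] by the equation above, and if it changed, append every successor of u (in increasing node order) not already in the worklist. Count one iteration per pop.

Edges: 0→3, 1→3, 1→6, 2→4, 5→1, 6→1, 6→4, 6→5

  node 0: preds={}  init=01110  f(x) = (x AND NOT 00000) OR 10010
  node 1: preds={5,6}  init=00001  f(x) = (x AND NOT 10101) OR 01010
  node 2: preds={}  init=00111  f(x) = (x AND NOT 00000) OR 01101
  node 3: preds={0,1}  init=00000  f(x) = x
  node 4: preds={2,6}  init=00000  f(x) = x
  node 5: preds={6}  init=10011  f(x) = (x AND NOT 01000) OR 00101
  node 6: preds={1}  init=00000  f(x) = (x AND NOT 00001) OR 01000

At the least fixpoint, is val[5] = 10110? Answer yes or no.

Worklist (10 pops):
  #1 pop 0: in=00000 → 11110 (was 01110); enqueue []
  #2 pop 1: in=10011 → 01011 (was 00001); enqueue []
  #3 pop 2: in=00000 → 01111 (was 00111); enqueue []
  #4 pop 3: in=11111 → 11111 (was 00000); enqueue []
  #5 pop 4: in=01111 → 01111 (was 00000); enqueue []
  #6 pop 5: in=00000 → 10111 (was 10011); enqueue [1]
  #7 pop 6: in=01011 → 01010 (was 00000); enqueue [4,5]
  #8 pop 1: in=11111 → 01011 (no change)
  #9 pop 4: in=01111 → 01111 (no change)
  #10 pop 5: in=01010 → 10111 (no change)

Fixpoint:
  val[0] = 11110
  val[1] = 01011
  val[2] = 01111
  val[3] = 11111
  val[4] = 01111
  val[5] = 10111
  val[6] = 01010

no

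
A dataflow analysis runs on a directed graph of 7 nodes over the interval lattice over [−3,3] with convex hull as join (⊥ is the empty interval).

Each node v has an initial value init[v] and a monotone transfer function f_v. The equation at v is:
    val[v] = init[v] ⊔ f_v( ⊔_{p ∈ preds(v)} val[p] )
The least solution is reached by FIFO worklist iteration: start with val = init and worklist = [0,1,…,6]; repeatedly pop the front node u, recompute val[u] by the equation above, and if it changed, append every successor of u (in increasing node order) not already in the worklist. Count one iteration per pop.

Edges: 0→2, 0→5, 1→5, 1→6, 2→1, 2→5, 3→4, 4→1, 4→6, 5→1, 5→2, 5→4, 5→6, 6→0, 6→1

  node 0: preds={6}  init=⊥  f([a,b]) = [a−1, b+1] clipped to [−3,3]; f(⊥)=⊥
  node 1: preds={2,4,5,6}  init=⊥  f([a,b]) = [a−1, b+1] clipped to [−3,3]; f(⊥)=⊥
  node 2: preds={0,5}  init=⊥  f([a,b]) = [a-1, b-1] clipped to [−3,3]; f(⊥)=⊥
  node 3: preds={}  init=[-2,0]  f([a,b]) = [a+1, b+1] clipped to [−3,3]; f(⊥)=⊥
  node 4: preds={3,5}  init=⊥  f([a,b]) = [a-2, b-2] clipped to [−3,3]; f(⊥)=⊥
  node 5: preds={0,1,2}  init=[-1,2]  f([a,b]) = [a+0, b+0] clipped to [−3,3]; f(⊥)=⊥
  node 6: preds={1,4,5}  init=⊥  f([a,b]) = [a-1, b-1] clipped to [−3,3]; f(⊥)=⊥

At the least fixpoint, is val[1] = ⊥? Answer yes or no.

no

Iteration log — 16 steps:
  step 1. node 0  ⊔preds=⊥  new=⊥  stable
  step 2. node 1  ⊔preds=[-1,2]  new=[-2,3]  old=⊥  +wl: 
  step 3. node 2  ⊔preds=[-1,2]  new=[-2,1]  old=⊥  +wl: 1
  step 4. node 3  ⊔preds=⊥  new=[-2,0]  stable
  step 5. node 4  ⊔preds=[-2,2]  new=[-3,0]  old=⊥  +wl: 
  step 6. node 5  ⊔preds=[-2,3]  new=[-2,3]  old=[-1,2]  +wl: 2,4
  step 7. node 6  ⊔preds=[-3,3]  new=[-3,2]  old=⊥  +wl: 0
  step 8. node 1  ⊔preds=[-3,3]  new=[-3,3]  old=[-2,3]  +wl: 5,6
  step 9. node 2  ⊔preds=[-2,3]  new=[-3,2]  old=[-2,1]  +wl: 1
  step 10. node 4  ⊔preds=[-2,3]  new=[-3,1]  old=[-3,0]  +wl: 
  step 11. node 0  ⊔preds=[-3,2]  new=[-3,3]  old=⊥  +wl: 2
  step 12. node 5  ⊔preds=[-3,3]  new=[-3,3]  old=[-2,3]  +wl: 4
  step 13. node 6  ⊔preds=[-3,3]  new=[-3,2]  stable
  step 14. node 1  ⊔preds=[-3,3]  new=[-3,3]  stable
  step 15. node 2  ⊔preds=[-3,3]  new=[-3,2]  stable
  step 16. node 4  ⊔preds=[-3,3]  new=[-3,1]  stable

Least fixpoint reached:
  node 0: [-3,3]
  node 1: [-3,3]
  node 2: [-3,2]
  node 3: [-2,0]
  node 4: [-3,1]
  node 5: [-3,3]
  node 6: [-3,2]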